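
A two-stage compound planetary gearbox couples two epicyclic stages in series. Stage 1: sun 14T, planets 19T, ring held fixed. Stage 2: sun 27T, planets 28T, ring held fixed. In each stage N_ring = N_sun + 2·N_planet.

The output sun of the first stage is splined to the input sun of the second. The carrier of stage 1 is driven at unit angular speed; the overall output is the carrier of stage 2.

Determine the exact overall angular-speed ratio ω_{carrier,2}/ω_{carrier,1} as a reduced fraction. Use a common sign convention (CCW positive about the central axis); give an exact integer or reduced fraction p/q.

81/70

Stage 1: N_ring = 14 + 2·19 = 52
Stage 1: 14(ω_s−ω_c) = −52(ω_r−ω_c),  ω_r=0, ω_c=1
Stage 1: ω_s = 1 − (52/14)(0−1) = 33/7
  ⇒ ω_s¹/ω_c¹ = 33/7
Stage 2: N_ring = 27 + 2·28 = 83
Stage 2: 27(ω_s−ω_c) = −83(ω_r−ω_c),  ω_r=0, ω_s=1
Stage 2: 27(1−ω_c) = −83(0−ω_c)  ⇒  110ω_c = 27  ⇒  ω_c = 27/110
  ⇒ ω_c²/ω_s² = 27/110
Coupling ω_s² = ω_s¹ ⇒ overall = 33/7 × 27/110 = 81/70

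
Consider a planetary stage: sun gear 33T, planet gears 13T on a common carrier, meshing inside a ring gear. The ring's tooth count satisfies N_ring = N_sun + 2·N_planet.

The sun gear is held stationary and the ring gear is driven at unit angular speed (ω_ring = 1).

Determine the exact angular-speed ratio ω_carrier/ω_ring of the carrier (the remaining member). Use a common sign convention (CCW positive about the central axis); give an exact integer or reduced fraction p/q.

59/92

N_ring = 33 + 2·13 = 59
33(ω_s−ω_c) = −59(ω_r−ω_c),  ω_s=0, ω_r=1
33(0−ω_c) = −59(1−ω_c)  ⇒  92ω_c = 59  ⇒  ω_c = 59/92
ω_c/ω_r = 59/92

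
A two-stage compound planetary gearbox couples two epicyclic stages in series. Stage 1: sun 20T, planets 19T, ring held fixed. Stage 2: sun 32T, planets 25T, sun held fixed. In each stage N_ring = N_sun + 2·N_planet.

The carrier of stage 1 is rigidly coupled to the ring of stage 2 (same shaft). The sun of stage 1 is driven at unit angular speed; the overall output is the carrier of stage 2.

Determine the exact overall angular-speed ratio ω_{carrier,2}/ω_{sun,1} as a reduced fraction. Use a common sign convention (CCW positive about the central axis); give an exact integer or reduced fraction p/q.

Stage 1: N_ring = 20 + 2·19 = 58
Stage 1: 20(ω_s−ω_c) = −58(ω_r−ω_c),  ω_r=0, ω_s=1
Stage 1: 20(1−ω_c) = −58(0−ω_c)  ⇒  78ω_c = 20  ⇒  ω_c = 10/39
  ⇒ ω_c¹/ω_s¹ = 10/39
Stage 2: N_ring = 32 + 2·25 = 82
Stage 2: 32(ω_s−ω_c) = −82(ω_r−ω_c),  ω_s=0, ω_r=1
Stage 2: 32(0−ω_c) = −82(1−ω_c)  ⇒  114ω_c = 82  ⇒  ω_c = 41/57
  ⇒ ω_c²/ω_r² = 41/57
Coupling ω_r² = ω_c¹ ⇒ overall = 10/39 × 41/57 = 410/2223

410/2223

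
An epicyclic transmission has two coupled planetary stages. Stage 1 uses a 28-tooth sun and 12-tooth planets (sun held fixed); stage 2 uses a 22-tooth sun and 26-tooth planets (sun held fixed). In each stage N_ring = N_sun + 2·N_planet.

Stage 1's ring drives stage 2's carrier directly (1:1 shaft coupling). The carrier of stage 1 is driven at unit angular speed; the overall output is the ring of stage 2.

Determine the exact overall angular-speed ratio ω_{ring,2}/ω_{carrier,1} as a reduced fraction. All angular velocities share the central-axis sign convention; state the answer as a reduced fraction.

Stage 1: N_ring = 28 + 2·12 = 52
Stage 1: 28(ω_s−ω_c) = −52(ω_r−ω_c),  ω_s=0, ω_c=1
Stage 1: ω_r = 1 − (28/52)(0−1) = 20/13
  ⇒ ω_r¹/ω_c¹ = 20/13
Stage 2: N_ring = 22 + 2·26 = 74
Stage 2: 22(ω_s−ω_c) = −74(ω_r−ω_c),  ω_s=0, ω_c=1
Stage 2: ω_r = 1 − (22/74)(0−1) = 48/37
  ⇒ ω_r²/ω_c² = 48/37
Coupling ω_c² = ω_r¹ ⇒ overall = 20/13 × 48/37 = 960/481

960/481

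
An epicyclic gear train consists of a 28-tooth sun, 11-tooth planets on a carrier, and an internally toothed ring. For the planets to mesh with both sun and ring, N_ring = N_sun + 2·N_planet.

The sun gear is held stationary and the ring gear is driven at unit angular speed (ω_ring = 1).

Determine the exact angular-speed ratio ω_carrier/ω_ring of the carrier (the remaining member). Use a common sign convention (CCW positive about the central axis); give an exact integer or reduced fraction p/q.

25/39

N_ring = 28 + 2·11 = 50
28(ω_s−ω_c) = −50(ω_r−ω_c),  ω_s=0, ω_r=1
28(0−ω_c) = −50(1−ω_c)  ⇒  78ω_c = 50  ⇒  ω_c = 25/39
ω_c/ω_r = 25/39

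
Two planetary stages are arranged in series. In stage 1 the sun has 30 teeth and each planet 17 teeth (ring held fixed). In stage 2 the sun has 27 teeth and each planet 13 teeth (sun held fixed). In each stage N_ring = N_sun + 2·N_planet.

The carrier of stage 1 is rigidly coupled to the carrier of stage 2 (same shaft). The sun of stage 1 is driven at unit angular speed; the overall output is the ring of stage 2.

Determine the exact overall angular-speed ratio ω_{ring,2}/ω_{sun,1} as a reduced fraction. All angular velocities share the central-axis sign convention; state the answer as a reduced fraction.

1200/2491

Stage 1: N_ring = 30 + 2·17 = 64
Stage 1: 30(ω_s−ω_c) = −64(ω_r−ω_c),  ω_r=0, ω_s=1
Stage 1: 30(1−ω_c) = −64(0−ω_c)  ⇒  94ω_c = 30  ⇒  ω_c = 15/47
  ⇒ ω_c¹/ω_s¹ = 15/47
Stage 2: N_ring = 27 + 2·13 = 53
Stage 2: 27(ω_s−ω_c) = −53(ω_r−ω_c),  ω_s=0, ω_c=1
Stage 2: ω_r = 1 − (27/53)(0−1) = 80/53
  ⇒ ω_r²/ω_c² = 80/53
Coupling ω_c² = ω_c¹ ⇒ overall = 15/47 × 80/53 = 1200/2491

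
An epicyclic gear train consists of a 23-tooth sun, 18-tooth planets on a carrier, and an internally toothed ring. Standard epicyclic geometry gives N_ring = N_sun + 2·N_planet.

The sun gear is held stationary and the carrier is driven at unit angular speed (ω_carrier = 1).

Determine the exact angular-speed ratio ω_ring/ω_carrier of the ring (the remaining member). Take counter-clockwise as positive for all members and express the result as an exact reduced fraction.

N_ring = 23 + 2·18 = 59
23(ω_s−ω_c) = −59(ω_r−ω_c),  ω_s=0, ω_c=1
ω_r = 1 − (23/59)(0−1) = 82/59
ω_r/ω_c = 82/59

82/59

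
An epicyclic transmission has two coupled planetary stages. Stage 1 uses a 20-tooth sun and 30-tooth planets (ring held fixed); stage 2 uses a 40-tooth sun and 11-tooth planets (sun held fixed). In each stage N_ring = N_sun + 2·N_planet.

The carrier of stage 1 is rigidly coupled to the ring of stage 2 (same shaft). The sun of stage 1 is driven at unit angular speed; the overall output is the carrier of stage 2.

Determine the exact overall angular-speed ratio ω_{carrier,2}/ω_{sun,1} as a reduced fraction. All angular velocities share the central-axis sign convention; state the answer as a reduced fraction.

31/255

Stage 1: N_ring = 20 + 2·30 = 80
Stage 1: 20(ω_s−ω_c) = −80(ω_r−ω_c),  ω_r=0, ω_s=1
Stage 1: 20(1−ω_c) = −80(0−ω_c)  ⇒  100ω_c = 20  ⇒  ω_c = 1/5
  ⇒ ω_c¹/ω_s¹ = 1/5
Stage 2: N_ring = 40 + 2·11 = 62
Stage 2: 40(ω_s−ω_c) = −62(ω_r−ω_c),  ω_s=0, ω_r=1
Stage 2: 40(0−ω_c) = −62(1−ω_c)  ⇒  102ω_c = 62  ⇒  ω_c = 31/51
  ⇒ ω_c²/ω_r² = 31/51
Coupling ω_r² = ω_c¹ ⇒ overall = 1/5 × 31/51 = 31/255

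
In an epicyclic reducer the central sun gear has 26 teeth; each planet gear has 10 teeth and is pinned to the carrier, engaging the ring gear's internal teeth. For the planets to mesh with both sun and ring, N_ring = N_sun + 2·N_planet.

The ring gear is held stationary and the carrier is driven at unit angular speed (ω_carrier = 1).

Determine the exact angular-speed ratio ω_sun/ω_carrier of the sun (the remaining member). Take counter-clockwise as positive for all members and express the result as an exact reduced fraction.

36/13

N_ring = 26 + 2·10 = 46
26(ω_s−ω_c) = −46(ω_r−ω_c),  ω_r=0, ω_c=1
ω_s = 1 − (46/26)(0−1) = 36/13
ω_s/ω_c = 36/13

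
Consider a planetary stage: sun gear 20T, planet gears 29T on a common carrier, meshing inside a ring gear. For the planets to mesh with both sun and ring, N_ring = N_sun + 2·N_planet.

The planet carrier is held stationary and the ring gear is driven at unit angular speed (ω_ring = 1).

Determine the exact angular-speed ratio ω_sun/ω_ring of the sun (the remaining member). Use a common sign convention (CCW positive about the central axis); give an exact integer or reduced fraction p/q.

N_ring = 20 + 2·29 = 78
20(ω_s−ω_c) = −78(ω_r−ω_c),  ω_c=0, ω_r=1
ω_s = 0 − (78/20)(1−0) = -39/10
ω_s/ω_r = -39/10

-39/10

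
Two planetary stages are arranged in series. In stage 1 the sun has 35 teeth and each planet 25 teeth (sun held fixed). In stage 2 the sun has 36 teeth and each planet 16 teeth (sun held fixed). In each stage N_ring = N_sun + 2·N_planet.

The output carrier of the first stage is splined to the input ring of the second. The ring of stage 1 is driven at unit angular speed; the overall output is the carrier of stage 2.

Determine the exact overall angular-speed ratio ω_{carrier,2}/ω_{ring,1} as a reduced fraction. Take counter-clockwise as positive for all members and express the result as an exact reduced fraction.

289/624

Stage 1: N_ring = 35 + 2·25 = 85
Stage 1: 35(ω_s−ω_c) = −85(ω_r−ω_c),  ω_s=0, ω_r=1
Stage 1: 35(0−ω_c) = −85(1−ω_c)  ⇒  120ω_c = 85  ⇒  ω_c = 17/24
  ⇒ ω_c¹/ω_r¹ = 17/24
Stage 2: N_ring = 36 + 2·16 = 68
Stage 2: 36(ω_s−ω_c) = −68(ω_r−ω_c),  ω_s=0, ω_r=1
Stage 2: 36(0−ω_c) = −68(1−ω_c)  ⇒  104ω_c = 68  ⇒  ω_c = 17/26
  ⇒ ω_c²/ω_r² = 17/26
Coupling ω_r² = ω_c¹ ⇒ overall = 17/24 × 17/26 = 289/624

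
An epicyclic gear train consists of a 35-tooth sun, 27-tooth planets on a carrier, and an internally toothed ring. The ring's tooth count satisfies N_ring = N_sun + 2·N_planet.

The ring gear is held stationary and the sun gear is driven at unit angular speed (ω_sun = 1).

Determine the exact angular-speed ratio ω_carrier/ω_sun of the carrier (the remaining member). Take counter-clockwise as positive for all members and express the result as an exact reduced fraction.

N_ring = 35 + 2·27 = 89
35(ω_s−ω_c) = −89(ω_r−ω_c),  ω_r=0, ω_s=1
35(1−ω_c) = −89(0−ω_c)  ⇒  124ω_c = 35  ⇒  ω_c = 35/124
ω_c/ω_s = 35/124

35/124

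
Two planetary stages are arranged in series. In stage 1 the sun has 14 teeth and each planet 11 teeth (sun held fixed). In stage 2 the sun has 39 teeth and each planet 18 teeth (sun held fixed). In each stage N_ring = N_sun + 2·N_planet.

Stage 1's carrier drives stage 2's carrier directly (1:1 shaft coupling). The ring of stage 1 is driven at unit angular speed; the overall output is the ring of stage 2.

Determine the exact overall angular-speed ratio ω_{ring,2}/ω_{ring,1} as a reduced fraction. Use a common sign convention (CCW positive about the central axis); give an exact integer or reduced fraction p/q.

684/625

Stage 1: N_ring = 14 + 2·11 = 36
Stage 1: 14(ω_s−ω_c) = −36(ω_r−ω_c),  ω_s=0, ω_r=1
Stage 1: 14(0−ω_c) = −36(1−ω_c)  ⇒  50ω_c = 36  ⇒  ω_c = 18/25
  ⇒ ω_c¹/ω_r¹ = 18/25
Stage 2: N_ring = 39 + 2·18 = 75
Stage 2: 39(ω_s−ω_c) = −75(ω_r−ω_c),  ω_s=0, ω_c=1
Stage 2: ω_r = 1 − (39/75)(0−1) = 38/25
  ⇒ ω_r²/ω_c² = 38/25
Coupling ω_c² = ω_c¹ ⇒ overall = 18/25 × 38/25 = 684/625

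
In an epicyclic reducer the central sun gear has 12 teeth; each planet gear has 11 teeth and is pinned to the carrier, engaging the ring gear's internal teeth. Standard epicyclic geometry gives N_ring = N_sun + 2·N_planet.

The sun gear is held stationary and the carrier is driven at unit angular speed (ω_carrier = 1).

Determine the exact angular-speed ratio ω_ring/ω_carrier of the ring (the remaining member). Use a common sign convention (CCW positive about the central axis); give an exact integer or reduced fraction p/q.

23/17

N_ring = 12 + 2·11 = 34
12(ω_s−ω_c) = −34(ω_r−ω_c),  ω_s=0, ω_c=1
ω_r = 1 − (12/34)(0−1) = 23/17
ω_r/ω_c = 23/17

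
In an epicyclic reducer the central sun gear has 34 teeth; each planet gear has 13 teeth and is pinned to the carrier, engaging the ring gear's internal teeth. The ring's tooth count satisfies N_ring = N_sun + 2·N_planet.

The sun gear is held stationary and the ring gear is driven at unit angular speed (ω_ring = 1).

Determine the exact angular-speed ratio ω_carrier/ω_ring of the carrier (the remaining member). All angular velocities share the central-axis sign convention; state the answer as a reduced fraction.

30/47

N_ring = 34 + 2·13 = 60
34(ω_s−ω_c) = −60(ω_r−ω_c),  ω_s=0, ω_r=1
34(0−ω_c) = −60(1−ω_c)  ⇒  94ω_c = 60  ⇒  ω_c = 30/47
ω_c/ω_r = 30/47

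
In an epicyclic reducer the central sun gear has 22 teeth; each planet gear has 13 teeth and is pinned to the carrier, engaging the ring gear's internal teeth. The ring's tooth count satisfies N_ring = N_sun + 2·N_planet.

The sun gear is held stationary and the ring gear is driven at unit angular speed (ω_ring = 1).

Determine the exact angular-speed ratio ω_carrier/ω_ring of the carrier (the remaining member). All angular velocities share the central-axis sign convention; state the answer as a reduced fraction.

24/35

N_ring = 22 + 2·13 = 48
22(ω_s−ω_c) = −48(ω_r−ω_c),  ω_s=0, ω_r=1
22(0−ω_c) = −48(1−ω_c)  ⇒  70ω_c = 48  ⇒  ω_c = 24/35
ω_c/ω_r = 24/35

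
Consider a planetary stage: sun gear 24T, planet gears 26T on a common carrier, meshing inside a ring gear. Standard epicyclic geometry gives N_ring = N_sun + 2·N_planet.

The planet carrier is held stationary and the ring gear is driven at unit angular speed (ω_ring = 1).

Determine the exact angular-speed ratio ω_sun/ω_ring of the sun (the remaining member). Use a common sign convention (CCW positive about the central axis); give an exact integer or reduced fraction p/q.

-19/6

N_ring = 24 + 2·26 = 76
24(ω_s−ω_c) = −76(ω_r−ω_c),  ω_c=0, ω_r=1
ω_s = 0 − (76/24)(1−0) = -19/6
ω_s/ω_r = -19/6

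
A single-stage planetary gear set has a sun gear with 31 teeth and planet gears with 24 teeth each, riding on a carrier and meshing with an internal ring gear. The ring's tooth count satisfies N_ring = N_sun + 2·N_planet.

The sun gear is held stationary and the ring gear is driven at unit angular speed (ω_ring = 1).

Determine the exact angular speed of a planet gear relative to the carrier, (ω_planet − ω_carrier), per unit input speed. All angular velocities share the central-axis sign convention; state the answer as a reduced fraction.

N_ring = 31 + 2·24 = 79
31(ω_s−ω_c) = −79(ω_r−ω_c),  ω_s=0, ω_r=1
31(0−ω_c) = −79(1−ω_c)  ⇒  110ω_c = 79  ⇒  ω_c = 79/110
sun–planet: 31·(0−79/110) = −24·(ω_p−ω_c)  ⇒  ω_p−ω_c = −(31/24)·(-79/110) = 2449/2640

2449/2640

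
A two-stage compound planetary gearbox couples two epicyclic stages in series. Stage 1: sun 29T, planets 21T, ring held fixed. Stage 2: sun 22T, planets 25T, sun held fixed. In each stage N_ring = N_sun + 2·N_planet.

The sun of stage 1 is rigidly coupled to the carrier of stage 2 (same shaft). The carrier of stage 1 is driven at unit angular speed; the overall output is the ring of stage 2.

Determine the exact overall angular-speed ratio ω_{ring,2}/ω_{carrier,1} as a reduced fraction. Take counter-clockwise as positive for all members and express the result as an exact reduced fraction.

1175/261

Stage 1: N_ring = 29 + 2·21 = 71
Stage 1: 29(ω_s−ω_c) = −71(ω_r−ω_c),  ω_r=0, ω_c=1
Stage 1: ω_s = 1 − (71/29)(0−1) = 100/29
  ⇒ ω_s¹/ω_c¹ = 100/29
Stage 2: N_ring = 22 + 2·25 = 72
Stage 2: 22(ω_s−ω_c) = −72(ω_r−ω_c),  ω_s=0, ω_c=1
Stage 2: ω_r = 1 − (22/72)(0−1) = 47/36
  ⇒ ω_r²/ω_c² = 47/36
Coupling ω_c² = ω_s¹ ⇒ overall = 100/29 × 47/36 = 1175/261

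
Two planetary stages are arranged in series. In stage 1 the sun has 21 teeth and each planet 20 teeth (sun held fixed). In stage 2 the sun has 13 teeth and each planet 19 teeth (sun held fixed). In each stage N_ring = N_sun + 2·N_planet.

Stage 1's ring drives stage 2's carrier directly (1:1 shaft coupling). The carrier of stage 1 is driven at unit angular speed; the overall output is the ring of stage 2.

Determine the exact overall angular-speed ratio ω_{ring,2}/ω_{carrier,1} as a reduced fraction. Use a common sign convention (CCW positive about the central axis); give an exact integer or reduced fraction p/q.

Stage 1: N_ring = 21 + 2·20 = 61
Stage 1: 21(ω_s−ω_c) = −61(ω_r−ω_c),  ω_s=0, ω_c=1
Stage 1: ω_r = 1 − (21/61)(0−1) = 82/61
  ⇒ ω_r¹/ω_c¹ = 82/61
Stage 2: N_ring = 13 + 2·19 = 51
Stage 2: 13(ω_s−ω_c) = −51(ω_r−ω_c),  ω_s=0, ω_c=1
Stage 2: ω_r = 1 − (13/51)(0−1) = 64/51
  ⇒ ω_r²/ω_c² = 64/51
Coupling ω_c² = ω_r¹ ⇒ overall = 82/61 × 64/51 = 5248/3111

5248/3111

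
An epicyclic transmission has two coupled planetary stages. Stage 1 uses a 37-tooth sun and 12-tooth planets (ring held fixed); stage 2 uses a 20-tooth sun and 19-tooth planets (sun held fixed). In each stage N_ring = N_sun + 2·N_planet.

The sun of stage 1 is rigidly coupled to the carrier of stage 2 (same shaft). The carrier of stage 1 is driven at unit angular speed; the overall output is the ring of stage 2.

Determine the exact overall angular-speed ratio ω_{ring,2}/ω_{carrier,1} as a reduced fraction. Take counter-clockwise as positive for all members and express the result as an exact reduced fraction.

Stage 1: N_ring = 37 + 2·12 = 61
Stage 1: 37(ω_s−ω_c) = −61(ω_r−ω_c),  ω_r=0, ω_c=1
Stage 1: ω_s = 1 − (61/37)(0−1) = 98/37
  ⇒ ω_s¹/ω_c¹ = 98/37
Stage 2: N_ring = 20 + 2·19 = 58
Stage 2: 20(ω_s−ω_c) = −58(ω_r−ω_c),  ω_s=0, ω_c=1
Stage 2: ω_r = 1 − (20/58)(0−1) = 39/29
  ⇒ ω_r²/ω_c² = 39/29
Coupling ω_c² = ω_s¹ ⇒ overall = 98/37 × 39/29 = 3822/1073

3822/1073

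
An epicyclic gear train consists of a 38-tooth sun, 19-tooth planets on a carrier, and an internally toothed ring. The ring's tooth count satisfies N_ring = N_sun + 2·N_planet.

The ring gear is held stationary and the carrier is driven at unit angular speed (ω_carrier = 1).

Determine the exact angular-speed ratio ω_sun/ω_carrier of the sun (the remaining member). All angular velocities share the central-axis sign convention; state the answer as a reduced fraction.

N_ring = 38 + 2·19 = 76
38(ω_s−ω_c) = −76(ω_r−ω_c),  ω_r=0, ω_c=1
ω_s = 1 − (76/38)(0−1) = 3
ω_s/ω_c = 3

3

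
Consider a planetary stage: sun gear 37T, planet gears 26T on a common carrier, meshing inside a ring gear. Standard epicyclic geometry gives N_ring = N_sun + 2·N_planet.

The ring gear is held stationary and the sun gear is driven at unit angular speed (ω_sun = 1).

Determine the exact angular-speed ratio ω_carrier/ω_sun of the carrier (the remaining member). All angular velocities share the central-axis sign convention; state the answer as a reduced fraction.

N_ring = 37 + 2·26 = 89
37(ω_s−ω_c) = −89(ω_r−ω_c),  ω_r=0, ω_s=1
37(1−ω_c) = −89(0−ω_c)  ⇒  126ω_c = 37  ⇒  ω_c = 37/126
ω_c/ω_s = 37/126

37/126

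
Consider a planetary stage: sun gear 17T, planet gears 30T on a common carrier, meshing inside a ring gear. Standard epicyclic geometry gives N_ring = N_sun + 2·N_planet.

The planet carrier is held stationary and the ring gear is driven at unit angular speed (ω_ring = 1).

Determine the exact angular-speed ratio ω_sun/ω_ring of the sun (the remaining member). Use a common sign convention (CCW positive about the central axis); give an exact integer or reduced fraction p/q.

N_ring = 17 + 2·30 = 77
17(ω_s−ω_c) = −77(ω_r−ω_c),  ω_c=0, ω_r=1
ω_s = 0 − (77/17)(1−0) = -77/17
ω_s/ω_r = -77/17

-77/17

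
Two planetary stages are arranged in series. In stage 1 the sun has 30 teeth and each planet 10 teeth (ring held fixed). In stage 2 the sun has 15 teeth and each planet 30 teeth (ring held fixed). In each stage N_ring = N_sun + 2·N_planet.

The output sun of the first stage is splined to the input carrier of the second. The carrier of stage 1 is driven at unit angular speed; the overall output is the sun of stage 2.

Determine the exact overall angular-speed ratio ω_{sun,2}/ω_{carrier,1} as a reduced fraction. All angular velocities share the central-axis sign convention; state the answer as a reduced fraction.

Stage 1: N_ring = 30 + 2·10 = 50
Stage 1: 30(ω_s−ω_c) = −50(ω_r−ω_c),  ω_r=0, ω_c=1
Stage 1: ω_s = 1 − (50/30)(0−1) = 8/3
  ⇒ ω_s¹/ω_c¹ = 8/3
Stage 2: N_ring = 15 + 2·30 = 75
Stage 2: 15(ω_s−ω_c) = −75(ω_r−ω_c),  ω_r=0, ω_c=1
Stage 2: ω_s = 1 − (75/15)(0−1) = 6
  ⇒ ω_s²/ω_c² = 6
Coupling ω_c² = ω_s¹ ⇒ overall = 8/3 × 6 = 16

16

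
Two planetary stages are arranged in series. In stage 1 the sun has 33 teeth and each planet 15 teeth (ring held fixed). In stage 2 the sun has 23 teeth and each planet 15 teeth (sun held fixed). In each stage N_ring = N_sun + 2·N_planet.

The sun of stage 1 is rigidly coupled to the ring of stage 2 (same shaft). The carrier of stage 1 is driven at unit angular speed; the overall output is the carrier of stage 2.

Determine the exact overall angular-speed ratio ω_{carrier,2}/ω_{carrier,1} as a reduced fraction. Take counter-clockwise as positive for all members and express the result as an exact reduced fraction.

424/209

Stage 1: N_ring = 33 + 2·15 = 63
Stage 1: 33(ω_s−ω_c) = −63(ω_r−ω_c),  ω_r=0, ω_c=1
Stage 1: ω_s = 1 − (63/33)(0−1) = 32/11
  ⇒ ω_s¹/ω_c¹ = 32/11
Stage 2: N_ring = 23 + 2·15 = 53
Stage 2: 23(ω_s−ω_c) = −53(ω_r−ω_c),  ω_s=0, ω_r=1
Stage 2: 23(0−ω_c) = −53(1−ω_c)  ⇒  76ω_c = 53  ⇒  ω_c = 53/76
  ⇒ ω_c²/ω_r² = 53/76
Coupling ω_r² = ω_s¹ ⇒ overall = 32/11 × 53/76 = 424/209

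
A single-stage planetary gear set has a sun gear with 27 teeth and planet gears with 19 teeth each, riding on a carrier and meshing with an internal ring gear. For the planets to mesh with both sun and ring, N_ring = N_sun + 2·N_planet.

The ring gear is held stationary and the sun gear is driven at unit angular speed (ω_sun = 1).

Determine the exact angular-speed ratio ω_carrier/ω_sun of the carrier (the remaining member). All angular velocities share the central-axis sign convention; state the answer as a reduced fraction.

27/92

N_ring = 27 + 2·19 = 65
27(ω_s−ω_c) = −65(ω_r−ω_c),  ω_r=0, ω_s=1
27(1−ω_c) = −65(0−ω_c)  ⇒  92ω_c = 27  ⇒  ω_c = 27/92
ω_c/ω_s = 27/92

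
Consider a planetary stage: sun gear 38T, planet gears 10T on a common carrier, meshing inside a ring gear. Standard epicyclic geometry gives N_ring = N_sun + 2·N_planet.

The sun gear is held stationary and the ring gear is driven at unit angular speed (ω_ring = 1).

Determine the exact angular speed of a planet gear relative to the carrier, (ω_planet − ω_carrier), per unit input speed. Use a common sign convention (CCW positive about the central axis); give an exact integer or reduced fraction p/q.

551/240

N_ring = 38 + 2·10 = 58
38(ω_s−ω_c) = −58(ω_r−ω_c),  ω_s=0, ω_r=1
38(0−ω_c) = −58(1−ω_c)  ⇒  96ω_c = 58  ⇒  ω_c = 29/48
sun–planet: 38·(0−29/48) = −10·(ω_p−ω_c)  ⇒  ω_p−ω_c = −(38/10)·(-29/48) = 551/240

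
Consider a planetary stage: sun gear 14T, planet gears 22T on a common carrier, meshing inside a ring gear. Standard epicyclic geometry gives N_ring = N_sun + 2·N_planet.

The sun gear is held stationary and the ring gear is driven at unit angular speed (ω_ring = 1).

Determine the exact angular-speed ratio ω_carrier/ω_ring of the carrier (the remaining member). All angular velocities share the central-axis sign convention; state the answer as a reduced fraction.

N_ring = 14 + 2·22 = 58
14(ω_s−ω_c) = −58(ω_r−ω_c),  ω_s=0, ω_r=1
14(0−ω_c) = −58(1−ω_c)  ⇒  72ω_c = 58  ⇒  ω_c = 29/36
ω_c/ω_r = 29/36

29/36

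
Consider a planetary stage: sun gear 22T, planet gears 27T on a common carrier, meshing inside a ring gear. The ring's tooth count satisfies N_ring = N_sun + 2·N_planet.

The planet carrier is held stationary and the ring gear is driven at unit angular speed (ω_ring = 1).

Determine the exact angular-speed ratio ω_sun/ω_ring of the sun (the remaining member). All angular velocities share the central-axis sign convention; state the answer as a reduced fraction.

-38/11

N_ring = 22 + 2·27 = 76
22(ω_s−ω_c) = −76(ω_r−ω_c),  ω_c=0, ω_r=1
ω_s = 0 − (76/22)(1−0) = -38/11
ω_s/ω_r = -38/11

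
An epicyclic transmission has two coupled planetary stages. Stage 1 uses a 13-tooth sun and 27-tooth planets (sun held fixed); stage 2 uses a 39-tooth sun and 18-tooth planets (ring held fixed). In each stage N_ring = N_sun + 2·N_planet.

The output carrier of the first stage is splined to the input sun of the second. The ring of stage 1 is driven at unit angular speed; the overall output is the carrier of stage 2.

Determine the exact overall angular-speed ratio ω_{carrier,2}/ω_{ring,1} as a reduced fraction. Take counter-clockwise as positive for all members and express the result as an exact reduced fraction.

Stage 1: N_ring = 13 + 2·27 = 67
Stage 1: 13(ω_s−ω_c) = −67(ω_r−ω_c),  ω_s=0, ω_r=1
Stage 1: 13(0−ω_c) = −67(1−ω_c)  ⇒  80ω_c = 67  ⇒  ω_c = 67/80
  ⇒ ω_c¹/ω_r¹ = 67/80
Stage 2: N_ring = 39 + 2·18 = 75
Stage 2: 39(ω_s−ω_c) = −75(ω_r−ω_c),  ω_r=0, ω_s=1
Stage 2: 39(1−ω_c) = −75(0−ω_c)  ⇒  114ω_c = 39  ⇒  ω_c = 13/38
  ⇒ ω_c²/ω_s² = 13/38
Coupling ω_s² = ω_c¹ ⇒ overall = 67/80 × 13/38 = 871/3040

871/3040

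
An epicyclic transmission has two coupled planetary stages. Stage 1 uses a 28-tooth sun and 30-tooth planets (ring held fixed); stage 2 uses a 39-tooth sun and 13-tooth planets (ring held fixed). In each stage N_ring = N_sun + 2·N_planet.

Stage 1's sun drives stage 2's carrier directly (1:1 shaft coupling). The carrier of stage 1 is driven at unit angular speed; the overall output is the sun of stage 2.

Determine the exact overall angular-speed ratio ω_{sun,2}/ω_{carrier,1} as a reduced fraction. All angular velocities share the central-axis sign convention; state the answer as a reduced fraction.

Stage 1: N_ring = 28 + 2·30 = 88
Stage 1: 28(ω_s−ω_c) = −88(ω_r−ω_c),  ω_r=0, ω_c=1
Stage 1: ω_s = 1 − (88/28)(0−1) = 29/7
  ⇒ ω_s¹/ω_c¹ = 29/7
Stage 2: N_ring = 39 + 2·13 = 65
Stage 2: 39(ω_s−ω_c) = −65(ω_r−ω_c),  ω_r=0, ω_c=1
Stage 2: ω_s = 1 − (65/39)(0−1) = 8/3
  ⇒ ω_s²/ω_c² = 8/3
Coupling ω_c² = ω_s¹ ⇒ overall = 29/7 × 8/3 = 232/21

232/21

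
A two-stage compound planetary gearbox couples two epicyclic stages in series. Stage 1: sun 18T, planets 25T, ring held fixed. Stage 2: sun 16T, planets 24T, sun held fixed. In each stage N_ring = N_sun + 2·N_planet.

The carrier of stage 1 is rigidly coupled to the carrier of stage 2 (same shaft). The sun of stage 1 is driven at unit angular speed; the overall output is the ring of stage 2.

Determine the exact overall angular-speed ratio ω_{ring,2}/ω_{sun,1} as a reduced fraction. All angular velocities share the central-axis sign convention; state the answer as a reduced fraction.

45/172

Stage 1: N_ring = 18 + 2·25 = 68
Stage 1: 18(ω_s−ω_c) = −68(ω_r−ω_c),  ω_r=0, ω_s=1
Stage 1: 18(1−ω_c) = −68(0−ω_c)  ⇒  86ω_c = 18  ⇒  ω_c = 9/43
  ⇒ ω_c¹/ω_s¹ = 9/43
Stage 2: N_ring = 16 + 2·24 = 64
Stage 2: 16(ω_s−ω_c) = −64(ω_r−ω_c),  ω_s=0, ω_c=1
Stage 2: ω_r = 1 − (16/64)(0−1) = 5/4
  ⇒ ω_r²/ω_c² = 5/4
Coupling ω_c² = ω_c¹ ⇒ overall = 9/43 × 5/4 = 45/172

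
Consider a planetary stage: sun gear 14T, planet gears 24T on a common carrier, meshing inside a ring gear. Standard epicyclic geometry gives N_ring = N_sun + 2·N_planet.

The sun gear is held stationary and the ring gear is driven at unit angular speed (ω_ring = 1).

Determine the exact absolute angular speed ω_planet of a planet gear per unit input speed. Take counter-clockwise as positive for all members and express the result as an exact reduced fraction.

N_ring = 14 + 2·24 = 62
14(ω_s−ω_c) = −62(ω_r−ω_c),  ω_s=0, ω_r=1
14(0−ω_c) = −62(1−ω_c)  ⇒  76ω_c = 62  ⇒  ω_c = 31/38
sun–planet: 14·(0−31/38) = −24·(ω_p−ω_c)  ⇒  ω_p−ω_c = −(14/24)·(-31/38) = 217/456
ω_p = 31/38 + 217/456 = 31/24

31/24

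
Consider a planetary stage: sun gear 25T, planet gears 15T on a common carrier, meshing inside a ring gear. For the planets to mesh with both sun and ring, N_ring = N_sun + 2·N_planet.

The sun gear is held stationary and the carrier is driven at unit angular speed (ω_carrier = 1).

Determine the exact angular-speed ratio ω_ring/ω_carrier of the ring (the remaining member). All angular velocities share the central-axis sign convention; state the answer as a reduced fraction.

16/11

N_ring = 25 + 2·15 = 55
25(ω_s−ω_c) = −55(ω_r−ω_c),  ω_s=0, ω_c=1
ω_r = 1 − (25/55)(0−1) = 16/11
ω_r/ω_c = 16/11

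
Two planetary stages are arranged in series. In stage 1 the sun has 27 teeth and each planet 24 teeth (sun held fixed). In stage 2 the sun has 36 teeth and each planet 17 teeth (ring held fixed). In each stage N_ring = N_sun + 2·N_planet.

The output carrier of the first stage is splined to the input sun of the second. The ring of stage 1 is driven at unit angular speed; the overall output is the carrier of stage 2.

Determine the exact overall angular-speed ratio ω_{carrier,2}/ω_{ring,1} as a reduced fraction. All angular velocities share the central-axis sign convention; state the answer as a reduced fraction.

225/901

Stage 1: N_ring = 27 + 2·24 = 75
Stage 1: 27(ω_s−ω_c) = −75(ω_r−ω_c),  ω_s=0, ω_r=1
Stage 1: 27(0−ω_c) = −75(1−ω_c)  ⇒  102ω_c = 75  ⇒  ω_c = 25/34
  ⇒ ω_c¹/ω_r¹ = 25/34
Stage 2: N_ring = 36 + 2·17 = 70
Stage 2: 36(ω_s−ω_c) = −70(ω_r−ω_c),  ω_r=0, ω_s=1
Stage 2: 36(1−ω_c) = −70(0−ω_c)  ⇒  106ω_c = 36  ⇒  ω_c = 18/53
  ⇒ ω_c²/ω_s² = 18/53
Coupling ω_s² = ω_c¹ ⇒ overall = 25/34 × 18/53 = 225/901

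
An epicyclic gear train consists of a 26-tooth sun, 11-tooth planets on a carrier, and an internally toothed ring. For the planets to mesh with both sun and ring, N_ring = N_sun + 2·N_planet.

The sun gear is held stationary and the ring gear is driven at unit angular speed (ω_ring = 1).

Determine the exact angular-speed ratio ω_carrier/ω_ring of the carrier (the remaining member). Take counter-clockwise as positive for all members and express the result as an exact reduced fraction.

24/37

N_ring = 26 + 2·11 = 48
26(ω_s−ω_c) = −48(ω_r−ω_c),  ω_s=0, ω_r=1
26(0−ω_c) = −48(1−ω_c)  ⇒  74ω_c = 48  ⇒  ω_c = 24/37
ω_c/ω_r = 24/37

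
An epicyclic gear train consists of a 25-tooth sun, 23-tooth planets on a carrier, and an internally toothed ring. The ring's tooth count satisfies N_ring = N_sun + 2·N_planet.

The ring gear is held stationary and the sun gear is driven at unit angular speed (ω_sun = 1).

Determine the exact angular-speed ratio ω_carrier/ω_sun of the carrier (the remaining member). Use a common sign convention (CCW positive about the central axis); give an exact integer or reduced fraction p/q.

25/96

N_ring = 25 + 2·23 = 71
25(ω_s−ω_c) = −71(ω_r−ω_c),  ω_r=0, ω_s=1
25(1−ω_c) = −71(0−ω_c)  ⇒  96ω_c = 25  ⇒  ω_c = 25/96
ω_c/ω_s = 25/96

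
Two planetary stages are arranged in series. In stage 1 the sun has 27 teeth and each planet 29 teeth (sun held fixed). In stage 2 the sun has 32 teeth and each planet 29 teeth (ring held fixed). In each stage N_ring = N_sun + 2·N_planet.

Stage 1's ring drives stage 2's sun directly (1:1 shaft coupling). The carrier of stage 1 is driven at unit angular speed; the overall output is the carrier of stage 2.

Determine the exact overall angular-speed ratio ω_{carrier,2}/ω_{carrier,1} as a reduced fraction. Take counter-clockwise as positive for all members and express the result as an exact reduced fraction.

1792/5185

Stage 1: N_ring = 27 + 2·29 = 85
Stage 1: 27(ω_s−ω_c) = −85(ω_r−ω_c),  ω_s=0, ω_c=1
Stage 1: ω_r = 1 − (27/85)(0−1) = 112/85
  ⇒ ω_r¹/ω_c¹ = 112/85
Stage 2: N_ring = 32 + 2·29 = 90
Stage 2: 32(ω_s−ω_c) = −90(ω_r−ω_c),  ω_r=0, ω_s=1
Stage 2: 32(1−ω_c) = −90(0−ω_c)  ⇒  122ω_c = 32  ⇒  ω_c = 16/61
  ⇒ ω_c²/ω_s² = 16/61
Coupling ω_s² = ω_r¹ ⇒ overall = 112/85 × 16/61 = 1792/5185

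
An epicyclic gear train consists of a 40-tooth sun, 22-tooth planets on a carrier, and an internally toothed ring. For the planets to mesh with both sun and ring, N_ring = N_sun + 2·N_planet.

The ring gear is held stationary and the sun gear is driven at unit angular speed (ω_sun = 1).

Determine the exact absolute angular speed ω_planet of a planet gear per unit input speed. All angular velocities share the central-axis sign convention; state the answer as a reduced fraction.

N_ring = 40 + 2·22 = 84
40(ω_s−ω_c) = −84(ω_r−ω_c),  ω_r=0, ω_s=1
40(1−ω_c) = −84(0−ω_c)  ⇒  124ω_c = 40  ⇒  ω_c = 10/31
sun–planet: 40·(1−10/31) = −22·(ω_p−ω_c)  ⇒  ω_p−ω_c = −(40/22)·(21/31) = -420/341
ω_p = 10/31 − 420/341 = -10/11

-10/11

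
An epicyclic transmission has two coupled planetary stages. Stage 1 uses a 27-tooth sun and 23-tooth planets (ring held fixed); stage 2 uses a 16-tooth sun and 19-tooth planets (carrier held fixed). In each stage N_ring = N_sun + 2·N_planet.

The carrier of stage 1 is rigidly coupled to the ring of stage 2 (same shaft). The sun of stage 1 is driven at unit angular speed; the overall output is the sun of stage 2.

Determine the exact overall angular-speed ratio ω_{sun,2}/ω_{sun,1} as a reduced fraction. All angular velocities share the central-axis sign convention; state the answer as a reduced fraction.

Stage 1: N_ring = 27 + 2·23 = 73
Stage 1: 27(ω_s−ω_c) = −73(ω_r−ω_c),  ω_r=0, ω_s=1
Stage 1: 27(1−ω_c) = −73(0−ω_c)  ⇒  100ω_c = 27  ⇒  ω_c = 27/100
  ⇒ ω_c¹/ω_s¹ = 27/100
Stage 2: N_ring = 16 + 2·19 = 54
Stage 2: 16(ω_s−ω_c) = −54(ω_r−ω_c),  ω_c=0, ω_r=1
Stage 2: ω_s = 0 − (54/16)(1−0) = -27/8
  ⇒ ω_s²/ω_r² = -27/8
Coupling ω_r² = ω_c¹ ⇒ overall = 27/100 × -27/8 = -729/800

-729/800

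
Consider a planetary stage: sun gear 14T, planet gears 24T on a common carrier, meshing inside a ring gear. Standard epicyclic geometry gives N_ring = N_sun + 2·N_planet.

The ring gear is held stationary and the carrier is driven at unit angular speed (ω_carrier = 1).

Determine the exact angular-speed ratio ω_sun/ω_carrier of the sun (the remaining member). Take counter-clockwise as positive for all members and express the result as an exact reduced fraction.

38/7

N_ring = 14 + 2·24 = 62
14(ω_s−ω_c) = −62(ω_r−ω_c),  ω_r=0, ω_c=1
ω_s = 1 − (62/14)(0−1) = 38/7
ω_s/ω_c = 38/7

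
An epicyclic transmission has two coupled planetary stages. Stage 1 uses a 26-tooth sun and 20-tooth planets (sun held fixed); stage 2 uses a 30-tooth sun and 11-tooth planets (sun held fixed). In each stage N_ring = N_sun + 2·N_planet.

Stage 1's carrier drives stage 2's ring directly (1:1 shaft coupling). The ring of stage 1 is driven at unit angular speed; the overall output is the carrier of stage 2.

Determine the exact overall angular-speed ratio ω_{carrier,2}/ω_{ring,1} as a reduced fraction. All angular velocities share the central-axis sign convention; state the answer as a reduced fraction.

Stage 1: N_ring = 26 + 2·20 = 66
Stage 1: 26(ω_s−ω_c) = −66(ω_r−ω_c),  ω_s=0, ω_r=1
Stage 1: 26(0−ω_c) = −66(1−ω_c)  ⇒  92ω_c = 66  ⇒  ω_c = 33/46
  ⇒ ω_c¹/ω_r¹ = 33/46
Stage 2: N_ring = 30 + 2·11 = 52
Stage 2: 30(ω_s−ω_c) = −52(ω_r−ω_c),  ω_s=0, ω_r=1
Stage 2: 30(0−ω_c) = −52(1−ω_c)  ⇒  82ω_c = 52  ⇒  ω_c = 26/41
  ⇒ ω_c²/ω_r² = 26/41
Coupling ω_r² = ω_c¹ ⇒ overall = 33/46 × 26/41 = 429/943

429/943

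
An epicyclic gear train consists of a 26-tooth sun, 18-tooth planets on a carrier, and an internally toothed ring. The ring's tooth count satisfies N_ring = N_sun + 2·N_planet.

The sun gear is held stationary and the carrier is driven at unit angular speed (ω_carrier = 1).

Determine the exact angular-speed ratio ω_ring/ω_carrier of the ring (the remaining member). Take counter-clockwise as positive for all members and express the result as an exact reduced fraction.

N_ring = 26 + 2·18 = 62
26(ω_s−ω_c) = −62(ω_r−ω_c),  ω_s=0, ω_c=1
ω_r = 1 − (26/62)(0−1) = 44/31
ω_r/ω_c = 44/31

44/31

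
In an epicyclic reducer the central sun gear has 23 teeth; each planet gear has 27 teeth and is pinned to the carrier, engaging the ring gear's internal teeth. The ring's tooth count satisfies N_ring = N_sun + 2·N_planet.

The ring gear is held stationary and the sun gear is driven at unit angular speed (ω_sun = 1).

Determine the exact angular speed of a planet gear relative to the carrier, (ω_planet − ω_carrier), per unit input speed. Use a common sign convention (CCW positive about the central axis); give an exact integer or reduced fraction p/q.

-1771/2700

N_ring = 23 + 2·27 = 77
23(ω_s−ω_c) = −77(ω_r−ω_c),  ω_r=0, ω_s=1
23(1−ω_c) = −77(0−ω_c)  ⇒  100ω_c = 23  ⇒  ω_c = 23/100
sun–planet: 23·(1−23/100) = −27·(ω_p−ω_c)  ⇒  ω_p−ω_c = −(23/27)·(77/100) = -1771/2700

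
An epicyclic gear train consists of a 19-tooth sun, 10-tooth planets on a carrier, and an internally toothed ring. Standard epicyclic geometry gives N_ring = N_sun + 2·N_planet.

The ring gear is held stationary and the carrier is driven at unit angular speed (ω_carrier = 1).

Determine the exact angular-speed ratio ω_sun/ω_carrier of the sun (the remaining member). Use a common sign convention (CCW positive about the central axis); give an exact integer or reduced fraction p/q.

N_ring = 19 + 2·10 = 39
19(ω_s−ω_c) = −39(ω_r−ω_c),  ω_r=0, ω_c=1
ω_s = 1 − (39/19)(0−1) = 58/19
ω_s/ω_c = 58/19

58/19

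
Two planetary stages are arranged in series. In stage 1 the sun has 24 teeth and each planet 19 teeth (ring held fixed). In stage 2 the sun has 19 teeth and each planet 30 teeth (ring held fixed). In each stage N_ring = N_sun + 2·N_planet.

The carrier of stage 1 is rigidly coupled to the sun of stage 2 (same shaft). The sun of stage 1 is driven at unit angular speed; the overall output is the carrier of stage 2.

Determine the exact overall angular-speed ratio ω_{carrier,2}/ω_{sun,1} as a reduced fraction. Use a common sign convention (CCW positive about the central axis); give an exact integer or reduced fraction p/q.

Stage 1: N_ring = 24 + 2·19 = 62
Stage 1: 24(ω_s−ω_c) = −62(ω_r−ω_c),  ω_r=0, ω_s=1
Stage 1: 24(1−ω_c) = −62(0−ω_c)  ⇒  86ω_c = 24  ⇒  ω_c = 12/43
  ⇒ ω_c¹/ω_s¹ = 12/43
Stage 2: N_ring = 19 + 2·30 = 79
Stage 2: 19(ω_s−ω_c) = −79(ω_r−ω_c),  ω_r=0, ω_s=1
Stage 2: 19(1−ω_c) = −79(0−ω_c)  ⇒  98ω_c = 19  ⇒  ω_c = 19/98
  ⇒ ω_c²/ω_s² = 19/98
Coupling ω_s² = ω_c¹ ⇒ overall = 12/43 × 19/98 = 114/2107

114/2107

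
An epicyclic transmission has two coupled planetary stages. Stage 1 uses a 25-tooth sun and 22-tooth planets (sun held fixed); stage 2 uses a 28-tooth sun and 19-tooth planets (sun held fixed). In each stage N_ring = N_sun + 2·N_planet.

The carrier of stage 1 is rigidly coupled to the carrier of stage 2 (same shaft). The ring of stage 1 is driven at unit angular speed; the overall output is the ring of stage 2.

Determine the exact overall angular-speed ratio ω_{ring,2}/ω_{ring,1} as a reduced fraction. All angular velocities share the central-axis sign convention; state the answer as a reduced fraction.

Stage 1: N_ring = 25 + 2·22 = 69
Stage 1: 25(ω_s−ω_c) = −69(ω_r−ω_c),  ω_s=0, ω_r=1
Stage 1: 25(0−ω_c) = −69(1−ω_c)  ⇒  94ω_c = 69  ⇒  ω_c = 69/94
  ⇒ ω_c¹/ω_r¹ = 69/94
Stage 2: N_ring = 28 + 2·19 = 66
Stage 2: 28(ω_s−ω_c) = −66(ω_r−ω_c),  ω_s=0, ω_c=1
Stage 2: ω_r = 1 − (28/66)(0−1) = 47/33
  ⇒ ω_r²/ω_c² = 47/33
Coupling ω_c² = ω_c¹ ⇒ overall = 69/94 × 47/33 = 23/22

23/22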